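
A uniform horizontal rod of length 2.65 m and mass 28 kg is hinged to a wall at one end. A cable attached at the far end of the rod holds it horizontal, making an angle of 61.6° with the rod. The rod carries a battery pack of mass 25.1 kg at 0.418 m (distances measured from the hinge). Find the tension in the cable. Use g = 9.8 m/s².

T ≈ 200 N

About the hinge:
Beam weight: 28 × 9.8 = 274.4 N down at 1.325 m → arm 1.325 m, τ = 274.4 × 1.325 = 363.6 N·m clockwise.
Battery pack: 25.1 × 9.8 = 246 N down at 0.418 m → arm 0.418 m, τ = 246 × 0.418 = 102.8 N·m clockwise.
Total clockwise load moment = 466.4 N·m.
The cable tension T acts at 2.65 m; only its component perpendicular to the rod, T sinθ, produces torque. sin 61.6° = 0.8796.
For rotational equilibrium, T × 2.65 × 0.8796 = 466.4, so T = 466.4 / 2.331 = 200 N.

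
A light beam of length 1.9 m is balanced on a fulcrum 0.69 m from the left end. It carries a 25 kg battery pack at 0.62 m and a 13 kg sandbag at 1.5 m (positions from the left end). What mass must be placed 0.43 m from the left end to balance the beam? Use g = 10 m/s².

m ≈ 33.8 kg

Sum moments about the fulcrum (at 0.69 m from the left end) (the support reaction has zero arm there).
Battery pack: 25 × 10 = 250 N down at 0.62 m → arm 0.07 m, τ = 250 × 0.07 = 17.5 N·m counterclockwise.
Sandbag: 13 × 10 = 130 N down at 1.5 m → arm 0.81 m, τ = 130 × 0.81 = 105.3 N·m clockwise.
Net moment of known loads = 87.8 N·m clockwise.
An unknown mass m at 0.43 m has arm 0.26 m; its moment is m·g·0.26 counterclockwise.
For rotational equilibrium, m × 10 × 0.26 = 87.8, so m = 87.8 / (10 × 0.26) = 33.8 kg.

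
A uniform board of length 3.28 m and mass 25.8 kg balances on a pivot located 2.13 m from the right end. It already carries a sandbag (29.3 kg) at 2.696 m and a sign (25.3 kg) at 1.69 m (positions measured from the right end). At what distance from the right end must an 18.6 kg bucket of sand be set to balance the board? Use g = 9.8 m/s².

Choose the pivot (at 2.13 m from the right end) as the axis so the support reaction has zero arm there.
Beam weight: 25.8 × 9.8 = 252.8 N down at 1.64 m → arm 0.49 m, τ = 252.8 × 0.49 = 123.9 N·m clockwise.
Sandbag: 29.3 × 9.8 = 287.1 N down at 2.696 m → arm 0.566 m, τ = 287.1 × 0.566 = 162.5 N·m counterclockwise.
Sign: 25.3 × 9.8 = 247.9 N down at 1.69 m → arm 0.44 m, τ = 247.9 × 0.44 = 109.1 N·m clockwise.
Net moment of existing loads = 70.5 N·m clockwise.
The bucket of sand weighs 18.6 × 9.8 = 182.3 N and must supply an equal counterclockwise moment, so its lever arm about the pivot is 70.5 / 182.3 = 0.387 m.
That puts it at 2.13 + 0.387 = 2.52 m from the right end.

x ≈ 2.52 m from the right end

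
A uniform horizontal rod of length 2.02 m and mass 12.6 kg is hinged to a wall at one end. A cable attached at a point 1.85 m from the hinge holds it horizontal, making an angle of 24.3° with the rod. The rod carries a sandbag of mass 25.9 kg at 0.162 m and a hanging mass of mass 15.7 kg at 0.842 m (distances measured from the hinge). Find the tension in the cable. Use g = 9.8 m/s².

Take moments about the hinge.
Beam weight: 12.6 × 9.8 = 123.5 N down at 1.01 m → arm 1.01 m, τ = 123.5 × 1.01 = 124.7 N·m clockwise.
Sandbag: 25.9 × 9.8 = 253.8 N down at 0.162 m → arm 0.162 m, τ = 253.8 × 0.162 = 41.12 N·m clockwise.
Hanging mass: 15.7 × 9.8 = 153.9 N down at 0.842 m → arm 0.842 m, τ = 153.9 × 0.842 = 129.6 N·m clockwise.
Total clockwise load moment = 295.4 N·m.
The cable tension T acts at 1.85 m; only its component perpendicular to the rod, T sinθ, produces torque. sin 24.3° = 0.4115.
For rotational equilibrium, T × 1.85 × 0.4115 = 295.4, so T = 295.4 / 0.7613 = 388 N.

T ≈ 388 N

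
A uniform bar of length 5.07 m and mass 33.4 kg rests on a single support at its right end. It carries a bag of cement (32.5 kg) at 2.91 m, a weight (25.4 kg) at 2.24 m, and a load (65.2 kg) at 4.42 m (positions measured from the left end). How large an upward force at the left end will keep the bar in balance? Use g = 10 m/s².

Choose the right end as the axis so the unknown pivot reaction has zero arm there.
Beam weight: 33.4 × 10 = 334 N down at 2.535 m → arm 2.535 m, τ = 334 × 2.535 = 846.7 N·m counterclockwise.
Bag of cement: 32.5 × 10 = 325 N down at 2.91 m → arm 2.16 m, τ = 325 × 2.16 = 702 N·m counterclockwise.
Weight: 25.4 × 10 = 254 N down at 2.24 m → arm 2.83 m, τ = 254 × 2.83 = 718.8 N·m counterclockwise.
Load: 65.2 × 10 = 652 N down at 4.42 m → arm 0.65 m, τ = 652 × 0.65 = 423.8 N·m counterclockwise.
Net moment of the loads = 2691 N·m counterclockwise.
The upward force F acts at the left end, arm 5.07 m, giving F × 5.07 clockwise.
For rotational equilibrium, F × 5.07 = 2691, so F = 2691 / 5.07 = 531 N.

F ≈ 531 N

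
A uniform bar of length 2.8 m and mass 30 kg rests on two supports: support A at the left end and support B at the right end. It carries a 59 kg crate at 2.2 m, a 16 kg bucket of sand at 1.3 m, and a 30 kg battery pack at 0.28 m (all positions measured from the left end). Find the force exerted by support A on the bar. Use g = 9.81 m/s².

R_A ≈ 620 N

Taking torques about support B:
Beam weight: 30 × 9.81 = 294.3 N down at 1.4 m → arm 1.4 m, τ = 294.3 × 1.4 = 412 N·m counterclockwise.
Crate: 59 × 9.81 = 578.8 N down at 2.2 m → arm 0.6 m, τ = 578.8 × 0.6 = 347.3 N·m counterclockwise.
Bucket of sand: 16 × 9.81 = 157 N down at 1.3 m → arm 1.5 m, τ = 157 × 1.5 = 235.5 N·m counterclockwise.
Battery pack: 30 × 9.81 = 294.3 N down at 0.28 m → arm 2.52 m, τ = 294.3 × 2.52 = 741.6 N·m counterclockwise.
Net load moment about support B = 1736 N·m counterclockwise.
Reaction R at support A is upward at 0 m, arm 2.8 m → moment R × 2.8 clockwise.
Στ = 0 ⇒ R × 2.8 = 1736 ⇒ R = 620 N.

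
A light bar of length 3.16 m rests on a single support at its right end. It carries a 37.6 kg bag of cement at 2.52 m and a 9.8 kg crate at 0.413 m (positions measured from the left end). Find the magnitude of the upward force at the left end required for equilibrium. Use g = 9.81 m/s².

Sum moments about the right end (the unknown pivot reaction has zero arm there).
Bag of cement: 37.6 × 9.81 = 368.9 N down at 2.52 m → arm 0.64 m, τ = 368.9 × 0.64 = 236.1 N·m counterclockwise.
Crate: 9.8 × 9.81 = 96.14 N down at 0.413 m → arm 2.747 m, τ = 96.14 × 2.747 = 264.1 N·m counterclockwise.
Net moment of the loads = 500.2 N·m counterclockwise.
The upward force F acts at the left end, arm 3.16 m, giving F × 3.16 clockwise.
Στ = 0 ⇒ F × 3.16 = 500.2 ⇒ F = 500.2 / 3.16 = 158 N.

F ≈ 158 N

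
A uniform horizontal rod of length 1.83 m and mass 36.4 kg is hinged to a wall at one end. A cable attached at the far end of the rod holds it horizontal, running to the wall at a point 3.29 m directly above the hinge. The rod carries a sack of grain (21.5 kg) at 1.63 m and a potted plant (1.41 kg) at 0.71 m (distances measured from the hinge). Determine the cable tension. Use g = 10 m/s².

T ≈ 434 N

About the hinge:
Beam weight: 36.4 × 10 = 364 N down at 0.915 m → arm 0.915 m, τ = 364 × 0.915 = 333.1 N·m clockwise.
Sack of grain: 21.5 × 10 = 215 N down at 1.63 m → arm 1.63 m, τ = 215 × 1.63 = 350.4 N·m clockwise.
Potted plant: 1.41 × 10 = 14.1 N down at 0.71 m → arm 0.71 m, τ = 14.1 × 0.71 = 10.01 N·m clockwise.
Total clockwise load moment = 693.5 N·m.
The cable tension T acts at 1.83 m; only its component perpendicular to the rod, T sinθ, produces torque. sinθ = h/√(h²+d²) = 3.29/√(3.29²+1.83²) = 0.8739.
Στ = 0 ⇒ T × 1.83 × 0.8739 = 693.5 ⇒ T = 693.5 / 1.599 = 434 N.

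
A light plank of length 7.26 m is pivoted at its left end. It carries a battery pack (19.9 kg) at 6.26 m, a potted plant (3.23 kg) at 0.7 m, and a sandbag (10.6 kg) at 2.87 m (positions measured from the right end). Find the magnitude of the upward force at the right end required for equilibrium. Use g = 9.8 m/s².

F ≈ 118 N

Taking torques about the left end:
Battery pack: 19.9 × 9.8 = 195 N down at 6.26 m → arm 1 m, τ = 195 × 1 = 195 N·m clockwise.
Potted plant: 3.23 × 9.8 = 31.65 N down at 0.7 m → arm 6.56 m, τ = 31.65 × 6.56 = 207.6 N·m clockwise.
Sandbag: 10.6 × 9.8 = 103.9 N down at 2.87 m → arm 4.39 m, τ = 103.9 × 4.39 = 456.1 N·m clockwise.
Net moment of the loads = 858.7 N·m clockwise.
The upward force F acts at the right end, arm 7.26 m, giving F × 7.26 counterclockwise.
Balancing moments: F × 7.26 = 858.7, giving F = 858.7 / 7.26 = 118 N.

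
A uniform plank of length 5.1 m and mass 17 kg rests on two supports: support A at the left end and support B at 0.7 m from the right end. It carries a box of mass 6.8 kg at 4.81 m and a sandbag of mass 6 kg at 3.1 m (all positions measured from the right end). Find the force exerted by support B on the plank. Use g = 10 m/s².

Sum moments about support A (its reaction then has zero moment arm).
Beam weight: 17 × 10 = 170 N down at 2.55 m → arm 2.55 m, τ = 170 × 2.55 = 433.5 N·m clockwise.
Box: 6.8 × 10 = 68 N down at 4.81 m → arm 0.29 m, τ = 68 × 0.29 = 19.72 N·m clockwise.
Sandbag: 6 × 10 = 60 N down at 3.1 m → arm 2 m, τ = 60 × 2 = 120 N·m clockwise.
Net load moment about support A = 573.2 N·m clockwise.
Reaction R at support B is upward at 0.7 m, arm 4.4 m → moment R × 4.4 counterclockwise.
For rotational equilibrium, R × 4.4 = 573.2, so R = 130 N.

R_B ≈ 130 N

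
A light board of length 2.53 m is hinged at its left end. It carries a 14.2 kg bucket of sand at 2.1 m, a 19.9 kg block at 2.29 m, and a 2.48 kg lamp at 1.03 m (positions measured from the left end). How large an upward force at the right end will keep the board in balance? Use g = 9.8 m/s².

Choose the left end as the axis so the unknown pivot reaction has zero arm there.
Bucket of sand: 14.2 × 9.8 = 139.2 N down at 2.1 m → arm 2.1 m, τ = 139.2 × 2.1 = 292.3 N·m clockwise.
Block: 19.9 × 9.8 = 195 N down at 2.29 m → arm 2.29 m, τ = 195 × 2.29 = 446.6 N·m clockwise.
Lamp: 2.48 × 9.8 = 24.3 N down at 1.03 m → arm 1.03 m, τ = 24.3 × 1.03 = 25.03 N·m clockwise.
Net moment of the loads = 763.9 N·m clockwise.
The upward force F acts at the right end, arm 2.53 m, giving F × 2.53 counterclockwise.
Setting net torque to zero: F × 2.53 = 763.9 → F = 763.9 / 2.53 = 302 N.

F ≈ 302 N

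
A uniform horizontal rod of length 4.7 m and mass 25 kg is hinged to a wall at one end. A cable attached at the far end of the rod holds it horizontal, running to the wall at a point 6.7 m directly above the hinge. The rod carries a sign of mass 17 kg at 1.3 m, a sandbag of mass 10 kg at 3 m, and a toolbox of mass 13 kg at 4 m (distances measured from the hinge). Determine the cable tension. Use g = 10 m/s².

Choose the hinge as the axis so the unknown hinge reaction has zero arm there.
Beam weight: 25 × 10 = 250 N down at 2.35 m → arm 2.35 m, τ = 250 × 2.35 = 587.5 N·m clockwise.
Sign: 17 × 10 = 170 N down at 1.3 m → arm 1.3 m, τ = 170 × 1.3 = 221 N·m clockwise.
Sandbag: 10 × 10 = 100 N down at 3 m → arm 3 m, τ = 100 × 3 = 300 N·m clockwise.
Toolbox: 13 × 10 = 130 N down at 4 m → arm 4 m, τ = 130 × 4 = 520 N·m clockwise.
Total clockwise load moment = 1628 N·m.
The cable tension T acts at 4.7 m; only its component perpendicular to the rod, T sinθ, produces torque. sinθ = h/√(h²+d²) = 6.7/√(6.7²+4.7²) = 0.8187.
Balancing moments: T × 4.7 × 0.8187 = 1628, giving T = 1628 / 3.848 = 423 N.

T ≈ 423 N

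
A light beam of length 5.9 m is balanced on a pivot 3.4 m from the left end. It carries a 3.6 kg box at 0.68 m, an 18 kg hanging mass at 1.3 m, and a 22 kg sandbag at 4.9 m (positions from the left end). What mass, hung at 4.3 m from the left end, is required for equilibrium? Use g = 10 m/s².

m ≈ 16.2 kg

Sum moments about the pivot (at 3.4 m from the left end) (the support reaction has zero arm there).
Box: 3.6 × 10 = 36 N down at 0.68 m → arm 2.72 m, τ = 36 × 2.72 = 97.92 N·m counterclockwise.
Hanging mass: 18 × 10 = 180 N down at 1.3 m → arm 2.1 m, τ = 180 × 2.1 = 378 N·m counterclockwise.
Sandbag: 22 × 10 = 220 N down at 4.9 m → arm 1.5 m, τ = 220 × 1.5 = 330 N·m clockwise.
Net moment of known loads = 145.9 N·m counterclockwise.
An unknown mass m at 4.3 m has arm 0.9 m; its moment is m·g·0.9 clockwise.
Στ = 0 ⇒ m × 10 × 0.9 = 145.9 ⇒ m = 145.9 / (10 × 0.9) = 16.2 kg.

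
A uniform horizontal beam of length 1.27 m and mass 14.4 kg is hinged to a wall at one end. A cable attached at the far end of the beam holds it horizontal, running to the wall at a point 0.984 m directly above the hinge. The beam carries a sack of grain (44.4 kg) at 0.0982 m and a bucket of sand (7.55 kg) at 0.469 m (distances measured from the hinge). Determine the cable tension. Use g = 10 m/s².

T ≈ 219 N

Choose the hinge as the axis so the unknown hinge reaction has zero arm there.
Beam weight: 14.4 × 10 = 144 N down at 0.635 m → arm 0.635 m, τ = 144 × 0.635 = 91.44 N·m clockwise.
Sack of grain: 44.4 × 10 = 444 N down at 0.0982 m → arm 0.0982 m, τ = 444 × 0.0982 = 43.6 N·m clockwise.
Bucket of sand: 7.55 × 10 = 75.5 N down at 0.469 m → arm 0.469 m, τ = 75.5 × 0.469 = 35.41 N·m clockwise.
Total clockwise load moment = 170.4 N·m.
The cable tension T acts at 1.27 m; only its component perpendicular to the beam, T sinθ, produces torque. sinθ = h/√(h²+d²) = 0.984/√(0.984²+1.27²) = 0.6125.
Setting net torque to zero: T × 1.27 × 0.6125 = 170.4 → T = 170.4 / 0.7779 = 219 N.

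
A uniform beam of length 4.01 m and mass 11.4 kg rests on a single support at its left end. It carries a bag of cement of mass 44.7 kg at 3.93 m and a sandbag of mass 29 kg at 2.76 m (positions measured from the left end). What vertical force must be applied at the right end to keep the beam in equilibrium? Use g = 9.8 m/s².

F ≈ 681 N

Taking torques about the left end:
Beam weight: 11.4 × 9.8 = 111.7 N down at 2.005 m → arm 2.005 m, τ = 111.7 × 2.005 = 224 N·m clockwise.
Bag of cement: 44.7 × 9.8 = 438.1 N down at 3.93 m → arm 3.93 m, τ = 438.1 × 3.93 = 1722 N·m clockwise.
Sandbag: 29 × 9.8 = 284.2 N down at 2.76 m → arm 2.76 m, τ = 284.2 × 2.76 = 784.4 N·m clockwise.
Net moment of the loads = 2730 N·m clockwise.
The upward force F acts at the right end, arm 4.01 m, giving F × 4.01 counterclockwise.
Στ = 0 ⇒ F × 4.01 = 2730 ⇒ F = 2730 / 4.01 = 681 N.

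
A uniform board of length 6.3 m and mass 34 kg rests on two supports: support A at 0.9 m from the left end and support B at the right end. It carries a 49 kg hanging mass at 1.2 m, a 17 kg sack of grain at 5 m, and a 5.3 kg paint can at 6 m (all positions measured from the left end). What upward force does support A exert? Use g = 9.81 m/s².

R_A ≈ 692 N

Choose support B as the axis so its reaction then has zero moment arm.
Beam weight: 34 × 9.81 = 333.5 N down at 3.15 m → arm 3.15 m, τ = 333.5 × 3.15 = 1051 N·m counterclockwise.
Hanging mass: 49 × 9.81 = 480.7 N down at 1.2 m → arm 5.1 m, τ = 480.7 × 5.1 = 2452 N·m counterclockwise.
Sack of grain: 17 × 9.81 = 166.8 N down at 5 m → arm 1.3 m, τ = 166.8 × 1.3 = 216.8 N·m counterclockwise.
Paint can: 5.3 × 9.81 = 51.99 N down at 6 m → arm 0.3 m, τ = 51.99 × 0.3 = 15.6 N·m counterclockwise.
Net load moment about support B = 3735 N·m counterclockwise.
Reaction R at support A is upward at 0.9 m, arm 5.4 m → moment R × 5.4 clockwise.
Setting net torque to zero: R × 5.4 = 3735 → R = 692 N.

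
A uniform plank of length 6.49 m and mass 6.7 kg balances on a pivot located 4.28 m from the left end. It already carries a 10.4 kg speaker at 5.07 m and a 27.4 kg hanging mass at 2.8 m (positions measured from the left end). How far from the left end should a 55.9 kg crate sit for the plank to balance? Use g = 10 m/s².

x ≈ 4.98 m from the left end

Sum moments about the pivot (at 4.28 m from the left end) (the support reaction has zero arm there).
Beam weight: 6.7 × 10 = 67 N down at 3.245 m → arm 1.035 m, τ = 67 × 1.035 = 69.34 N·m counterclockwise.
Speaker: 10.4 × 10 = 104 N down at 5.07 m → arm 0.79 m, τ = 104 × 0.79 = 82.16 N·m clockwise.
Hanging mass: 27.4 × 10 = 274 N down at 2.8 m → arm 1.48 m, τ = 274 × 1.48 = 405.5 N·m counterclockwise.
Net moment of existing loads = 392.7 N·m counterclockwise.
The crate weighs 55.9 × 10 = 559 N and must supply an equal clockwise moment, so its lever arm about the pivot is 392.7 / 559 = 0.703 m.
That puts it at 4.28 + 0.703 = 4.98 m from the left end.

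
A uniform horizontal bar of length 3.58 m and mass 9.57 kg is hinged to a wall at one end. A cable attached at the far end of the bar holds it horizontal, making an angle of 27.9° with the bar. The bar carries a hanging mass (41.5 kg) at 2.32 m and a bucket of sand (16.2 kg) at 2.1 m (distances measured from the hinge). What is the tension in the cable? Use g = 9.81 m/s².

T ≈ 863 N

Choose the hinge as the axis so the unknown hinge reaction has zero arm there.
Beam weight: 9.57 × 9.81 = 93.88 N down at 1.79 m → arm 1.79 m, τ = 93.88 × 1.79 = 168 N·m clockwise.
Hanging mass: 41.5 × 9.81 = 407.1 N down at 2.32 m → arm 2.32 m, τ = 407.1 × 2.32 = 944.5 N·m clockwise.
Bucket of sand: 16.2 × 9.81 = 158.9 N down at 2.1 m → arm 2.1 m, τ = 158.9 × 2.1 = 333.7 N·m clockwise.
Total clockwise load moment = 1446 N·m.
The cable tension T acts at 3.58 m; only its component perpendicular to the bar, T sinθ, produces torque. sin 27.9° = 0.4679.
Balancing moments: T × 3.58 × 0.4679 = 1446, giving T = 1446 / 1.675 = 863 N.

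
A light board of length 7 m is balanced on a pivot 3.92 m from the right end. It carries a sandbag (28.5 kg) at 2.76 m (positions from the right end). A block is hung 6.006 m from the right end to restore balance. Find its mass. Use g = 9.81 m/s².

Take moments about the pivot (at 3.92 m from the right end).
Sandbag: 28.5 × 9.81 = 279.6 N down at 2.76 m → arm 1.16 m, τ = 279.6 × 1.16 = 324.3 N·m clockwise.
Net moment of known loads = 324.3 N·m clockwise.
An unknown mass m at 6.006 m has arm 2.086 m; its moment is m·g·2.086 counterclockwise.
Στ = 0 ⇒ m × 9.81 × 2.086 = 324.3 ⇒ m = 324.3 / (9.81 × 2.086) = 15.8 kg.

m ≈ 15.8 kg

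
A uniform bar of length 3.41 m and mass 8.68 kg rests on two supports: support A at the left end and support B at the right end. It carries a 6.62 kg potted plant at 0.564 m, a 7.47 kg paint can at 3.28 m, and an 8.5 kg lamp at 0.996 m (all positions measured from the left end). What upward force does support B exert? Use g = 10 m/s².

R_B ≈ 151 N

Choose support A as the axis so its reaction then has zero moment arm.
Beam weight: 8.68 × 10 = 86.8 N down at 1.705 m → arm 1.705 m, τ = 86.8 × 1.705 = 148 N·m clockwise.
Potted plant: 6.62 × 10 = 66.2 N down at 0.564 m → arm 0.564 m, τ = 66.2 × 0.564 = 37.34 N·m clockwise.
Paint can: 7.47 × 10 = 74.7 N down at 3.28 m → arm 3.28 m, τ = 74.7 × 3.28 = 245 N·m clockwise.
Lamp: 8.5 × 10 = 85 N down at 0.996 m → arm 0.996 m, τ = 85 × 0.996 = 84.66 N·m clockwise.
Net load moment about support A = 515 N·m clockwise.
Reaction R at support B is upward at 3.41 m, arm 3.41 m → moment R × 3.41 counterclockwise.
Στ = 0 ⇒ R × 3.41 = 515 ⇒ R = 151 N.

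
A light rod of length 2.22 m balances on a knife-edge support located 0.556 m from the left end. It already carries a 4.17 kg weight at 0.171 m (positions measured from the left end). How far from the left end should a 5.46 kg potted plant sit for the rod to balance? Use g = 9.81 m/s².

x ≈ 0.85 m from the left end

Sum moments about the knife-edge support (at 0.556 m from the left end) (the support reaction has zero arm there).
Weight: 4.17 × 9.81 = 40.91 N down at 0.171 m → arm 0.385 m, τ = 40.91 × 0.385 = 15.75 N·m counterclockwise.
Net moment of existing loads = 15.75 N·m counterclockwise.
The potted plant weighs 5.46 × 9.81 = 53.56 N and must supply an equal clockwise moment, so its lever arm about the knife-edge support is 15.75 / 53.56 = 0.294 m.
That puts it at 0.556 + 0.294 = 0.85 m from the left end.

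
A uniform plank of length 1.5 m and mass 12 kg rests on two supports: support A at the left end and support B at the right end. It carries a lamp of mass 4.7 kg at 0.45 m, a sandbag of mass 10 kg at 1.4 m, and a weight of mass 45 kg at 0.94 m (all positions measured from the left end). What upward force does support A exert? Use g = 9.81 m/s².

R_A ≈ 262 N

Sum moments about support B (its reaction then has zero moment arm).
Beam weight: 12 × 9.81 = 117.7 N down at 0.75 m → arm 0.75 m, τ = 117.7 × 0.75 = 88.28 N·m counterclockwise.
Lamp: 4.7 × 9.81 = 46.11 N down at 0.45 m → arm 1.05 m, τ = 46.11 × 1.05 = 48.42 N·m counterclockwise.
Sandbag: 10 × 9.81 = 98.1 N down at 1.4 m → arm 0.1 m, τ = 98.1 × 0.1 = 9.81 N·m counterclockwise.
Weight: 45 × 9.81 = 441.5 N down at 0.94 m → arm 0.56 m, τ = 441.5 × 0.56 = 247.2 N·m counterclockwise.
Net load moment about support B = 393.7 N·m counterclockwise.
Reaction R at support A is upward at 0 m, arm 1.5 m → moment R × 1.5 clockwise.
Setting net torque to zero: R × 1.5 = 393.7 → R = 262 N.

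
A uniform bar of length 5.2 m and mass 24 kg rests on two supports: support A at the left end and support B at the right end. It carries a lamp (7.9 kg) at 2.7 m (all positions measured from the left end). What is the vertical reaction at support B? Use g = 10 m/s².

Take moments about support A.
Beam weight: 24 × 10 = 240 N down at 2.6 m → arm 2.6 m, τ = 240 × 2.6 = 624 N·m clockwise.
Lamp: 7.9 × 10 = 79 N down at 2.7 m → arm 2.7 m, τ = 79 × 2.7 = 213.3 N·m clockwise.
Net load moment about support A = 837.3 N·m clockwise.
Reaction R at support B is upward at 5.2 m, arm 5.2 m → moment R × 5.2 counterclockwise.
For rotational equilibrium, R × 5.2 = 837.3, so R = 161 N.

R_B ≈ 161 N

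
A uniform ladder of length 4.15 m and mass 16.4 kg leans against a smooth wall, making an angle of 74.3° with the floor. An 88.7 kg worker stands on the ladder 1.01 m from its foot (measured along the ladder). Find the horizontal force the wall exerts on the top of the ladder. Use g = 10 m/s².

Taking torques about the foot of the ladder:
Ladder weight 16.4×10 = 164 N acts at 2.075 m along the ladder; its horizontal arm is 2.075·cos74.3° = 0.5615 m → τ = 92.09 N·m clockwise.
Worker: 88.7×10 = 887 N at 1.01 m → arm 0.2733 m → τ = 242.4 N·m clockwise.
Wall normal N acts horizontally at the top; its moment arm is the height L sinθ = 4.15·sin74.3° = 3.995 m, counterclockwise.
Setting net torque to zero: N × 3.995 = 334.5 → N = 83.7 N.

N_wall ≈ 83.7 N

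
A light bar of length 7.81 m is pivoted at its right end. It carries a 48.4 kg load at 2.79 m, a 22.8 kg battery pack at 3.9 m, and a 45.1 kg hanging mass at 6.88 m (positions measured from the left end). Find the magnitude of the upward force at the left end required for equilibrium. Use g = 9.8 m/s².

F ≈ 469 N

Sum moments about the right end (the unknown pivot reaction has zero arm there).
Load: 48.4 × 9.8 = 474.3 N down at 2.79 m → arm 5.02 m, τ = 474.3 × 5.02 = 2381 N·m counterclockwise.
Battery pack: 22.8 × 9.8 = 223.4 N down at 3.9 m → arm 3.91 m, τ = 223.4 × 3.91 = 873.5 N·m counterclockwise.
Hanging mass: 45.1 × 9.8 = 442 N down at 6.88 m → arm 0.93 m, τ = 442 × 0.93 = 411.1 N·m counterclockwise.
Net moment of the loads = 3666 N·m counterclockwise.
The upward force F acts at the left end, arm 7.81 m, giving F × 7.81 clockwise.
Balancing moments: F × 7.81 = 3666, giving F = 3666 / 7.81 = 469 N.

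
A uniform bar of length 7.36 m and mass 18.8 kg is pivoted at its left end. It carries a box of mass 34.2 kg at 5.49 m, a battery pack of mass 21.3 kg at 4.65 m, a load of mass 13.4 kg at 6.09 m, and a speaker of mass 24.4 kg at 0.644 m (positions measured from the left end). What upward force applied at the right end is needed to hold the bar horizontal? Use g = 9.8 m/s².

Sum moments about the left end (the unknown pivot reaction has zero arm there).
Beam weight: 18.8 × 9.8 = 184.2 N down at 3.68 m → arm 3.68 m, τ = 184.2 × 3.68 = 677.9 N·m clockwise.
Box: 34.2 × 9.8 = 335.2 N down at 5.49 m → arm 5.49 m, τ = 335.2 × 5.49 = 1840 N·m clockwise.
Battery pack: 21.3 × 9.8 = 208.7 N down at 4.65 m → arm 4.65 m, τ = 208.7 × 4.65 = 970.5 N·m clockwise.
Load: 13.4 × 9.8 = 131.3 N down at 6.09 m → arm 6.09 m, τ = 131.3 × 6.09 = 799.6 N·m clockwise.
Speaker: 24.4 × 9.8 = 239.1 N down at 0.644 m → arm 0.644 m, τ = 239.1 × 0.644 = 154 N·m clockwise.
Net moment of the loads = 4442 N·m clockwise.
The upward force F acts at the right end, arm 7.36 m, giving F × 7.36 counterclockwise.
Setting net torque to zero: F × 7.36 = 4442 → F = 4442 / 7.36 = 604 N.

F ≈ 604 N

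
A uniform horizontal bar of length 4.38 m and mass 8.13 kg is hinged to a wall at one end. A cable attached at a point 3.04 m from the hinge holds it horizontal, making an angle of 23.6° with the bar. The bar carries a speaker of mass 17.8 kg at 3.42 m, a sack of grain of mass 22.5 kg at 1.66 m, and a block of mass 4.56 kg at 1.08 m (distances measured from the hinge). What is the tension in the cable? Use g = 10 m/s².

T ≈ 994 N

Choose the hinge as the axis so the unknown hinge reaction has zero arm there.
Beam weight: 8.13 × 10 = 81.3 N down at 2.19 m → arm 2.19 m, τ = 81.3 × 2.19 = 178 N·m clockwise.
Speaker: 17.8 × 10 = 178 N down at 3.42 m → arm 3.42 m, τ = 178 × 3.42 = 608.8 N·m clockwise.
Sack of grain: 22.5 × 10 = 225 N down at 1.66 m → arm 1.66 m, τ = 225 × 1.66 = 373.5 N·m clockwise.
Block: 4.56 × 10 = 45.6 N down at 1.08 m → arm 1.08 m, τ = 45.6 × 1.08 = 49.25 N·m clockwise.
Total clockwise load moment = 1210 N·m.
The cable tension T acts at 3.04 m; only its component perpendicular to the bar, T sinθ, produces torque. sin 23.6° = 0.4003.
Setting net torque to zero: T × 3.04 × 0.4003 = 1210 → T = 1210 / 1.217 = 994 N.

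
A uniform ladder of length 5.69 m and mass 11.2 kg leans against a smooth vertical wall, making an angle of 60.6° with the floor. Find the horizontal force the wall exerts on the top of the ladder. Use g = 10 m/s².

N_wall ≈ 31.6 N

Take moments about the foot of the ladder.
Ladder weight 11.2×10 = 112 N acts at 2.845 m along the ladder; its horizontal arm is 2.845·cos60.6° = 1.397 m → τ = 156.5 N·m clockwise.
Wall normal N acts horizontally at the top; its moment arm is the height L sinθ = 5.69·sin60.6° = 4.957 m, counterclockwise.
For rotational equilibrium, N × 4.957 = 156.5, so N = 31.6 N.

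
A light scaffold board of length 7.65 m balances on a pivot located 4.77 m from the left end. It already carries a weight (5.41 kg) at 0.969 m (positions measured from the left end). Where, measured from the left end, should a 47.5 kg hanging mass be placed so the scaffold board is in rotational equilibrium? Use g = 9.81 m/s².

Choose the pivot (at 4.77 m from the left end) as the axis so the support reaction has zero arm there.
Weight: 5.41 × 9.81 = 53.07 N down at 0.969 m → arm 3.801 m, τ = 53.07 × 3.801 = 201.7 N·m counterclockwise.
Net moment of existing loads = 201.7 N·m counterclockwise.
The hanging mass weighs 47.5 × 9.81 = 466 N and must supply an equal clockwise moment, so its lever arm about the pivot is 201.7 / 466 = 0.433 m.
That puts it at 4.77 + 0.433 = 5.2 m from the left end.

x ≈ 5.2 m from the left end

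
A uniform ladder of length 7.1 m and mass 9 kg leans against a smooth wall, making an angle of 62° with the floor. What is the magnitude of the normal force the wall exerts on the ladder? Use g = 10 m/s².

N_wall ≈ 23.9 N

Take moments about the foot of the ladder.
Ladder weight 9×10 = 90 N acts at 3.55 m along the ladder; its horizontal arm is 3.55·cos62° = 1.667 m → τ = 150 N·m clockwise.
Wall normal N acts horizontally at the top; its moment arm is the height L sinθ = 7.1·sin62° = 6.269 m, counterclockwise.
Στ = 0 ⇒ N × 6.269 = 150 ⇒ N = 23.9 N.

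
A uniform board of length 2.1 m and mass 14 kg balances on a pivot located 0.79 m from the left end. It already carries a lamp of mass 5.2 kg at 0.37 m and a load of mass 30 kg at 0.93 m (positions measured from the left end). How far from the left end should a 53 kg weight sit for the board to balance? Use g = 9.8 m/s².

x ≈ 0.683 m from the left end

Take moments about the pivot (at 0.79 m from the left end).
Beam weight: 14 × 9.8 = 137.2 N down at 1.05 m → arm 0.26 m, τ = 137.2 × 0.26 = 35.67 N·m clockwise.
Lamp: 5.2 × 9.8 = 50.96 N down at 0.37 m → arm 0.42 m, τ = 50.96 × 0.42 = 21.4 N·m counterclockwise.
Load: 30 × 9.8 = 294 N down at 0.93 m → arm 0.14 m, τ = 294 × 0.14 = 41.16 N·m clockwise.
Net moment of existing loads = 55.43 N·m clockwise.
The weight weighs 53 × 9.8 = 519.4 N and must supply an equal counterclockwise moment, so its lever arm about the pivot is 55.43 / 519.4 = 0.107 m.
That puts it at 0.79 − 0.107 = 0.683 m from the left end.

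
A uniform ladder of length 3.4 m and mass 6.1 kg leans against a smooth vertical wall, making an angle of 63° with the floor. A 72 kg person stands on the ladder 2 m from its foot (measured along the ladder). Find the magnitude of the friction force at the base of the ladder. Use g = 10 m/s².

Take moments about the foot of the ladder.
Ladder weight 6.1×10 = 61 N acts at 1.7 m along the ladder; its horizontal arm is 1.7·cos63° = 0.7718 m → τ = 47.08 N·m clockwise.
Person: 72×10 = 720 N at 2 m → arm 0.908 m → τ = 653.8 N·m clockwise.
Wall normal N acts horizontally at the top; its moment arm is the height L sinθ = 3.4·sin63° = 3.029 m, counterclockwise.
Setting net torque to zero: N × 3.029 = 700.9 → N = 231 N.
ΣFx = 0: friction at the foot balances the wall's push, so f = N_wall = 231 N.

f ≈ 231 N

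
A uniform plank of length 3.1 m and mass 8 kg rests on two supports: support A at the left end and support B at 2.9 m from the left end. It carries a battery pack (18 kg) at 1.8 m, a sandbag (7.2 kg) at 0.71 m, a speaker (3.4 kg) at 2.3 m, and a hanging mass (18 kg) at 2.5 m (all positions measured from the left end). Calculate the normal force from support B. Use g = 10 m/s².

Take moments about support A.
Beam weight: 8 × 10 = 80 N down at 1.55 m → arm 1.55 m, τ = 80 × 1.55 = 124 N·m clockwise.
Battery pack: 18 × 10 = 180 N down at 1.8 m → arm 1.8 m, τ = 180 × 1.8 = 324 N·m clockwise.
Sandbag: 7.2 × 10 = 72 N down at 0.71 m → arm 0.71 m, τ = 72 × 0.71 = 51.12 N·m clockwise.
Speaker: 3.4 × 10 = 34 N down at 2.3 m → arm 2.3 m, τ = 34 × 2.3 = 78.2 N·m clockwise.
Hanging mass: 18 × 10 = 180 N down at 2.5 m → arm 2.5 m, τ = 180 × 2.5 = 450 N·m clockwise.
Net load moment about support A = 1027 N·m clockwise.
Reaction R at support B is upward at 2.9 m, arm 2.9 m → moment R × 2.9 counterclockwise.
For rotational equilibrium, R × 2.9 = 1027, so R = 354 N.

R_B ≈ 354 N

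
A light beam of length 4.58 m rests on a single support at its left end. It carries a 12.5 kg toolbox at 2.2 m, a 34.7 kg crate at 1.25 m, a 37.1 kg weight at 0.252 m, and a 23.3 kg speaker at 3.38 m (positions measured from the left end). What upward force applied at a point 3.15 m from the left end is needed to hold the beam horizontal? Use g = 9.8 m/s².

F ≈ 495 N

Choose the left end as the axis so the unknown pivot reaction has zero arm there.
Toolbox: 12.5 × 9.8 = 122.5 N down at 2.2 m → arm 2.2 m, τ = 122.5 × 2.2 = 269.5 N·m clockwise.
Crate: 34.7 × 9.8 = 340.1 N down at 1.25 m → arm 1.25 m, τ = 340.1 × 1.25 = 425.1 N·m clockwise.
Weight: 37.1 × 9.8 = 363.6 N down at 0.252 m → arm 0.252 m, τ = 363.6 × 0.252 = 91.63 N·m clockwise.
Speaker: 23.3 × 9.8 = 228.3 N down at 3.38 m → arm 3.38 m, τ = 228.3 × 3.38 = 771.7 N·m clockwise.
Net moment of the loads = 1558 N·m clockwise.
The upward force F acts at a point 3.15 m from the left end, arm 3.15 m, giving F × 3.15 counterclockwise.
For rotational equilibrium, F × 3.15 = 1558, so F = 1558 / 3.15 = 495 N.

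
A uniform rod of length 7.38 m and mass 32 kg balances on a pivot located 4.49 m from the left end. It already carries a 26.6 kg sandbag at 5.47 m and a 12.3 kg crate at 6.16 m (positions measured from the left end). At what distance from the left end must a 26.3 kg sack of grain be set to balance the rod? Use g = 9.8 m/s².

x ≈ 3.69 m from the left end

About the pivot (at 4.49 m from the left end):
Beam weight: 32 × 9.8 = 313.6 N down at 3.69 m → arm 0.8 m, τ = 313.6 × 0.8 = 250.9 N·m counterclockwise.
Sandbag: 26.6 × 9.8 = 260.7 N down at 5.47 m → arm 0.98 m, τ = 260.7 × 0.98 = 255.5 N·m clockwise.
Crate: 12.3 × 9.8 = 120.5 N down at 6.16 m → arm 1.67 m, τ = 120.5 × 1.67 = 201.2 N·m clockwise.
Net moment of existing loads = 205.8 N·m clockwise.
The sack of grain weighs 26.3 × 9.8 = 257.7 N and must supply an equal counterclockwise moment, so its lever arm about the pivot is 205.8 / 257.7 = 0.799 m.
That puts it at 4.49 − 0.799 = 3.69 m from the left end.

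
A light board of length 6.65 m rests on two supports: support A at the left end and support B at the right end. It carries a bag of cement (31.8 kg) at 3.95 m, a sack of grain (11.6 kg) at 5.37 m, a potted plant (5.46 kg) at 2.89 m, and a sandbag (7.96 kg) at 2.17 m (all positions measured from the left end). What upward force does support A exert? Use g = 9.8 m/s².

Taking torques about support B:
Bag of cement: 31.8 × 9.8 = 311.6 N down at 3.95 m → arm 2.7 m, τ = 311.6 × 2.7 = 841.3 N·m counterclockwise.
Sack of grain: 11.6 × 9.8 = 113.7 N down at 5.37 m → arm 1.28 m, τ = 113.7 × 1.28 = 145.5 N·m counterclockwise.
Potted plant: 5.46 × 9.8 = 53.51 N down at 2.89 m → arm 3.76 m, τ = 53.51 × 3.76 = 201.2 N·m counterclockwise.
Sandbag: 7.96 × 9.8 = 78.01 N down at 2.17 m → arm 4.48 m, τ = 78.01 × 4.48 = 349.5 N·m counterclockwise.
Net load moment about support B = 1538 N·m counterclockwise.
Reaction R at support A is upward at 0 m, arm 6.65 m → moment R × 6.65 clockwise.
Balancing moments: R × 6.65 = 1538, giving R = 231 N.

R_A ≈ 231 N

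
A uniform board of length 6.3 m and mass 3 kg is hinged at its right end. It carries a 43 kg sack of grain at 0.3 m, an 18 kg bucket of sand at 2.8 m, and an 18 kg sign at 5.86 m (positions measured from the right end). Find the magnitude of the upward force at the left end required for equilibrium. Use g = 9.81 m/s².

F ≈ 278 N

About the right end:
Beam weight: 3 × 9.81 = 29.43 N down at 3.15 m → arm 3.15 m, τ = 29.43 × 3.15 = 92.7 N·m counterclockwise.
Sack of grain: 43 × 9.81 = 421.8 N down at 0.3 m → arm 0.3 m, τ = 421.8 × 0.3 = 126.5 N·m counterclockwise.
Bucket of sand: 18 × 9.81 = 176.6 N down at 2.8 m → arm 2.8 m, τ = 176.6 × 2.8 = 494.5 N·m counterclockwise.
Sign: 18 × 9.81 = 176.6 N down at 5.86 m → arm 5.86 m, τ = 176.6 × 5.86 = 1035 N·m counterclockwise.
Net moment of the loads = 1749 N·m counterclockwise.
The upward force F acts at the left end, arm 6.3 m, giving F × 6.3 clockwise.
Setting net torque to zero: F × 6.3 = 1749 → F = 1749 / 6.3 = 278 N.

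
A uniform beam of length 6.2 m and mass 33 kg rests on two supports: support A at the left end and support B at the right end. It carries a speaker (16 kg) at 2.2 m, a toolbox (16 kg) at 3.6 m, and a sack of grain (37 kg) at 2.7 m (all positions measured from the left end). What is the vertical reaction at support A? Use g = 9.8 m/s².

Take moments about support B.
Beam weight: 33 × 9.8 = 323.4 N down at 3.1 m → arm 3.1 m, τ = 323.4 × 3.1 = 1003 N·m counterclockwise.
Speaker: 16 × 9.8 = 156.8 N down at 2.2 m → arm 4 m, τ = 156.8 × 4 = 627.2 N·m counterclockwise.
Toolbox: 16 × 9.8 = 156.8 N down at 3.6 m → arm 2.6 m, τ = 156.8 × 2.6 = 407.7 N·m counterclockwise.
Sack of grain: 37 × 9.8 = 362.6 N down at 2.7 m → arm 3.5 m, τ = 362.6 × 3.5 = 1269 N·m counterclockwise.
Net load moment about support B = 3307 N·m counterclockwise.
Reaction R at support A is upward at 0 m, arm 6.2 m → moment R × 6.2 clockwise.
Balancing moments: R × 6.2 = 3307, giving R = 533 N.

R_A ≈ 533 N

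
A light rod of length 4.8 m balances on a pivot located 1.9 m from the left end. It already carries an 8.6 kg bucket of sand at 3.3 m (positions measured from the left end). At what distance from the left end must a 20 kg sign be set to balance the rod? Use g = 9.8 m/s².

x ≈ 1.3 m from the left end

Take moments about the pivot (at 1.9 m from the left end).
Bucket of sand: 8.6 × 9.8 = 84.28 N down at 3.3 m → arm 1.4 m, τ = 84.28 × 1.4 = 118 N·m clockwise.
Net moment of existing loads = 118 N·m clockwise.
The sign weighs 20 × 9.8 = 196 N and must supply an equal counterclockwise moment, so its lever arm about the pivot is 118 / 196 = 0.602 m.
That puts it at 1.9 − 0.602 = 1.3 m from the left end.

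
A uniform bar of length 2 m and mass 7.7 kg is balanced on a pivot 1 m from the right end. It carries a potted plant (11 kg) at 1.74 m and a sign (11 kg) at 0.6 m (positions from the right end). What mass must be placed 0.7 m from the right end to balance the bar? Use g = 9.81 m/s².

Sum moments about the pivot (at 1 m from the right end) (the support reaction has zero arm there).
Beam weight: acts at the pivot, moment arm 0 → no torque.
Potted plant: 11 × 9.81 = 107.9 N down at 1.74 m → arm 0.74 m, τ = 107.9 × 0.74 = 79.85 N·m counterclockwise.
Sign: 11 × 9.81 = 107.9 N down at 0.6 m → arm 0.4 m, τ = 107.9 × 0.4 = 43.16 N·m clockwise.
Net moment of known loads = 36.69 N·m counterclockwise.
An unknown mass m at 0.7 m has arm 0.3 m; its moment is m·g·0.3 clockwise.
Setting net torque to zero: m × 9.81 × 0.3 = 36.69 → m = 36.69 / (9.81 × 0.3) = 12.5 kg.

m ≈ 12.5 kg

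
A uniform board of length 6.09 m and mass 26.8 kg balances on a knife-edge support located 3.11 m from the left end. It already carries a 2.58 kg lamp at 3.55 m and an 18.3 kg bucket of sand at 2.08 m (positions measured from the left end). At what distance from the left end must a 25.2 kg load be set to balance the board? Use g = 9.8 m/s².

x ≈ 3.88 m from the left end

Taking torques about the knife-edge support (at 3.11 m from the left end):
Beam weight: 26.8 × 9.8 = 262.6 N down at 3.045 m → arm 0.065 m, τ = 262.6 × 0.065 = 17.07 N·m counterclockwise.
Lamp: 2.58 × 9.8 = 25.28 N down at 3.55 m → arm 0.44 m, τ = 25.28 × 0.44 = 11.12 N·m clockwise.
Bucket of sand: 18.3 × 9.8 = 179.3 N down at 2.08 m → arm 1.03 m, τ = 179.3 × 1.03 = 184.7 N·m counterclockwise.
Net moment of existing loads = 190.6 N·m counterclockwise.
The load weighs 25.2 × 9.8 = 247 N and must supply an equal clockwise moment, so its lever arm about the knife-edge support is 190.6 / 247 = 0.772 m.
That puts it at 3.11 + 0.772 = 3.88 m from the left end.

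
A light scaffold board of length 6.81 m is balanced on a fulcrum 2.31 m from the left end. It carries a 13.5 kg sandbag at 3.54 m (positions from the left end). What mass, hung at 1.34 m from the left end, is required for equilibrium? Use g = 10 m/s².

m ≈ 17.1 kg

Sum moments about the fulcrum (at 2.31 m from the left end) (the support reaction has zero arm there).
Sandbag: 13.5 × 10 = 135 N down at 3.54 m → arm 1.23 m, τ = 135 × 1.23 = 166.1 N·m clockwise.
Net moment of known loads = 166.1 N·m clockwise.
An unknown mass m at 1.34 m has arm 0.97 m; its moment is m·g·0.97 counterclockwise.
Setting net torque to zero: m × 10 × 0.97 = 166.1 → m = 166.1 / (10 × 0.97) = 17.1 kg.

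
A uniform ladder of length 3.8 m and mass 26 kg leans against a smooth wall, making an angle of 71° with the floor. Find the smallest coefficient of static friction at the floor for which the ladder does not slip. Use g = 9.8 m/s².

Choose the foot of the ladder as the axis so the floor normal and friction both act there and drop out.
Ladder weight 26×9.8 = 254.8 N acts at 1.9 m along the ladder; its horizontal arm is 1.9·cos71° = 0.6186 m → τ = 157.6 N·m clockwise.
Wall normal N acts horizontally at the top; its moment arm is the height L sinθ = 3.8·sin71° = 3.593 m, counterclockwise.
Setting net torque to zero: N × 3.593 = 157.6 → N = 43.86 N.
ΣFx = 0 ⇒ f = N_wall = 43.86 N. ΣFy = 0 ⇒ N_floor = 254.8 N.
μ_min = f / N_floor = 43.86 / 254.8 = 0.172.

μ_min ≈ 0.172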